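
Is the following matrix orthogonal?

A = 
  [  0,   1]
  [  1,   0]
Yes

AᵀA = 
  [  1,   0]
  [  0,   1]
= I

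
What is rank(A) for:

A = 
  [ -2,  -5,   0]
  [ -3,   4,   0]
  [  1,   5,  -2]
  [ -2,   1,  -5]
rank(A) = 3

Row reduce:
R2 → R2 - (3/2)·R1
R3 → R3 + (1/2)·R1
R4 → R4 - (1)·R1
R3 → R3 - (5/23)·R2
R4 → R4 - (12/23)·R2
R4 → R4 - (5/2)·R3
REF = 
  [  -2,   -5,    0]
  [   0, 23/2,    0]
  [   0,    0,   -2]
  [   0,    0,    0]
Pivot columns: 1, 2, 3 → 3 pivots.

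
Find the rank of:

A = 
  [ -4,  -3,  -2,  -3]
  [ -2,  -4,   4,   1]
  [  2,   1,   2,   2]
Row reduce:
R2 → R2 - (1/2)·R1
R3 → R3 + (1/2)·R1
R3 → R3 - (1/5)·R2
REF = 
  [  -4,   -3,   -2,   -3]
  [   0, -5/2,    5,  5/2]
  [   0,    0,    0,    0]
Pivot columns: 1, 2 → 2 pivots.

rank(A) = 2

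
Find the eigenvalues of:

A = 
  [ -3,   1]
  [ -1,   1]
tr(A) = -2, det(A) = -2
Characteristic polynomial: λ² - tr(A)λ + det(A) = λ² + 2λ - 2
λ² + 2λ - 2 = 0  ⇒  λ = (-2 ± √((2)² - 4·(-2)))/2 = (-2 ± √(12))/2
  = -1 + √3,  -1 - √3

λ = -1 + √3, -1 - √3  (≈ 0.7321, -2.732)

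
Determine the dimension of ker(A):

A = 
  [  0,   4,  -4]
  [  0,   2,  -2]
nullity(A) = 2

Row reduce:
R2 → R2 - (1/2)·R1
REF = 
  [  0,   4,  -4]
  [  0,   0,   0]
Pivot columns: 2 → 1 pivot.
rank(A) = 1, so nullity(A) = 3 - 1 = 2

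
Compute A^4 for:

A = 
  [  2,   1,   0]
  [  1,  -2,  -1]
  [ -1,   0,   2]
A² = A·A:
A²[1,1] = (2)(2) + (1)(1) + (0)(-1) = 5
A²[1,2] = (2)(1) + (1)(-2) + (0)(0) = 0
A²[1,3] = (2)(0) + (1)(-1) + (0)(2) = -1
A²[2,1] = (1)(2) + (-2)(1) + (-1)(-1) = 1
A²[2,2] = (1)(1) + (-2)(-2) + (-1)(0) = 5
A²[2,3] = (1)(0) + (-2)(-1) + (-1)(2) = 0
A²[3,1] = (-1)(2) + (0)(1) + (2)(-1) = -4
A²[3,2] = (-1)(1) + (0)(-2) + (2)(0) = -1
A²[3,3] = (-1)(0) + (0)(-1) + (2)(2) = 4
A² = 
  [  5,   0,  -1]
  [  1,   5,   0]
  [ -4,  -1,   4]

A^3 = A^2·A:
A^3[1,1] = (5)(2) + (0)(1) + (-1)(-1) = 11
A^3[1,2] = (5)(1) + (0)(-2) + (-1)(0) = 5
A^3[1,3] = (5)(0) + (0)(-1) + (-1)(2) = -2
A^3[2,1] = (1)(2) + (5)(1) + (0)(-1) = 7
A^3[2,2] = (1)(1) + (5)(-2) + (0)(0) = -9
A^3[2,3] = (1)(0) + (5)(-1) + (0)(2) = -5
A^3[3,1] = (-4)(2) + (-1)(1) + (4)(-1) = -13
A^3[3,2] = (-4)(1) + (-1)(-2) + (4)(0) = -2
A^3[3,3] = (-4)(0) + (-1)(-1) + (4)(2) = 9
A^3 = 
  [ 11,   5,  -2]
  [  7,  -9,  -5]
  [-13,  -2,   9]

A^4 = A^3·A:
A^4[1,1] = (11)(2) + (5)(1) + (-2)(-1) = 29
A^4[1,2] = (11)(1) + (5)(-2) + (-2)(0) = 1
A^4[1,3] = (11)(0) + (5)(-1) + (-2)(2) = -9
A^4[2,1] = (7)(2) + (-9)(1) + (-5)(-1) = 10
A^4[2,2] = (7)(1) + (-9)(-2) + (-5)(0) = 25
A^4[2,3] = (7)(0) + (-9)(-1) + (-5)(2) = -1
A^4[3,1] = (-13)(2) + (-2)(1) + (9)(-1) = -37
A^4[3,2] = (-13)(1) + (-2)(-2) + (9)(0) = -9
A^4[3,3] = (-13)(0) + (-2)(-1) + (9)(2) = 20
A^4 = 
  [ 29,   1,  -9]
  [ 10,  25,  -1]
  [-37,  -9,  20]

Therefore
A^4 = 
  [ 29,   1,  -9]
  [ 10,  25,  -1]
  [-37,  -9,  20]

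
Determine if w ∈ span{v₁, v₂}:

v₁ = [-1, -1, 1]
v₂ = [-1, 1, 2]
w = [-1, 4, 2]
No

Form the augmented matrix and row-reduce:
[v₁|v₂|w] = 
  [ -1,  -1,  -1]
  [ -1,   1,   4]
  [  1,   2,   2]
R2 → R2 - (1)·R1
R3 → R3 + (1)·R1
R3 → R3 - (1/2)·R2
REF = 
  [  -1,   -1,   -1]
  [   0,    2,    5]
  [   0,    0, -3/2]

Row 3 reads [0 0 | -3/2], i.e. 0 = -3/2, so the system is inconsistent and w ∉ span{v₁, v₂}.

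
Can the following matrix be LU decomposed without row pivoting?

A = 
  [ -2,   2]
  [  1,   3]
Yes.
A[1,1] = -2 ≠ 0, so Gaussian elimination proceeds without a row swap: multiplier ℓ₂₁ = (1)/(-2) = -1/2, and U[2,2] = 3 - (-1/2)(2) = 4.
L = 
  [   1,    0]
  [-1/2,    1]
U = 
  [ -2,   2]
  [  0,   4]
Check row 2 of LU: [(-1/2)(-2), (-1/2)(2) + 4] = [1, 3] = row 2 of A ✓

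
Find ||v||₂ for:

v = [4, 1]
4.123

||v||₂ = √((4)² + (1)²) = √17 = 4.123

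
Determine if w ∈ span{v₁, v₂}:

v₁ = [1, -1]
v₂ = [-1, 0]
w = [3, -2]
Yes

Form the augmented matrix and row-reduce:
[v₁|v₂|w] = 
  [  1,  -1,   3]
  [ -1,   0,  -2]
R2 → R2 + (1)·R1
REF = 
  [  1,  -1,   3]
  [  0,  -1,   1]

No row of the form [0 0 | nonzero], so the system is consistent. Back-substitution gives c₁ = 2, c₂ = -1: w = (2)·v₁ + (-1)·v₂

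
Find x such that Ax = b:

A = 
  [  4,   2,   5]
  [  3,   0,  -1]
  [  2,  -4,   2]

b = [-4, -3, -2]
Row reduce the augmented matrix [A|b]:
R2 → R2 - (3/4)·R1
R3 → R3 - (1/2)·R1
R3 → R3 - (10/3)·R2
REF = 
  [    4,     2,     5,    -4]
  [    0,  -3/2, -19/4,     0]
  [    0,     0,  46/3,     0]

Back-substitution:
x₃ = 0 / (46/3) = 0
x₂ = (0 - (-19/4)(0)) / (-3/2) = 0
x₁ = (-4 - (2)(0) - (5)(0)) / 4 = -1

x = [-1, 0, 0]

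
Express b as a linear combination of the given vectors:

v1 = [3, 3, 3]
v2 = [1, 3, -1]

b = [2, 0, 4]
c1 = 1, c2 = -1

b = 1·v1 + -1·v2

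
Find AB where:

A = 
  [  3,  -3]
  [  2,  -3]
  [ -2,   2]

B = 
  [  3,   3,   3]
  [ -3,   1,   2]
A is 3×2 and B is 2×3, so AB is 3×3. Each entry is (row of A)·(column of B):
AB[1,1] = (3)(3) + (-3)(-3) = 18
AB[1,2] = (3)(3) + (-3)(1) = 6
AB[1,3] = (3)(3) + (-3)(2) = 3
AB[2,1] = (2)(3) + (-3)(-3) = 15
AB[2,2] = (2)(3) + (-3)(1) = 3
AB[2,3] = (2)(3) + (-3)(2) = 0
AB[3,1] = (-2)(3) + (2)(-3) = -12
AB[3,2] = (-2)(3) + (2)(1) = -4
AB[3,3] = (-2)(3) + (2)(2) = -2

AB = 
  [ 18,   6,   3]
  [ 15,   3,   0]
  [-12,  -4,  -2]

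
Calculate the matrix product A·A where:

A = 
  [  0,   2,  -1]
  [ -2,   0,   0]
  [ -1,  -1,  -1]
A² = A·A:
A²[1,1] = (0)(0) + (2)(-2) + (-1)(-1) = -3
A²[1,2] = (0)(2) + (2)(0) + (-1)(-1) = 1
A²[1,3] = (0)(-1) + (2)(0) + (-1)(-1) = 1
A²[2,1] = (-2)(0) + (0)(-2) + (0)(-1) = 0
A²[2,2] = (-2)(2) + (0)(0) + (0)(-1) = -4
A²[2,3] = (-2)(-1) + (0)(0) + (0)(-1) = 2
A²[3,1] = (-1)(0) + (-1)(-2) + (-1)(-1) = 3
A²[3,2] = (-1)(2) + (-1)(0) + (-1)(-1) = -1
A²[3,3] = (-1)(-1) + (-1)(0) + (-1)(-1) = 2
A² = 
  [ -3,   1,   1]
  [  0,  -4,   2]
  [  3,  -1,   2]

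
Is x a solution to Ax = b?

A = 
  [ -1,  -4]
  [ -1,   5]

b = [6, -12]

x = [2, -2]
Yes

Ax = [6, -12] = b ✓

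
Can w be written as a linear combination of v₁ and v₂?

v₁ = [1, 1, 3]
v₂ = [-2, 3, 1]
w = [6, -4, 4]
Yes

Form the augmented matrix and row-reduce:
[v₁|v₂|w] = 
  [  1,  -2,   6]
  [  1,   3,  -4]
  [  3,   1,   4]
R2 → R2 - (1)·R1
R3 → R3 - (3)·R1
R3 → R3 - (7/5)·R2
REF = 
  [  1,  -2,   6]
  [  0,   5, -10]
  [  0,   0,   0]

No row of the form [0 0 | nonzero], so the system is consistent. Back-substitution gives c₁ = 2, c₂ = -2: w = (2)·v₁ + (-2)·v₂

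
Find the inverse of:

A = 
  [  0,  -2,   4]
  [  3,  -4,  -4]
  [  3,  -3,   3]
det(A) = (0)·((-4)(3) - (-4)(-3)) - (-2)·((3)(3) - (-4)(3)) + (4)·((3)(-3) - (-4)(3))
  = (0)(-24) - (-2)(21) + (4)(3)
  = 54
det(A) = 54 ≠ 0, so A is invertible.

Cofactors Cᵢⱼ = (-1)ⁱ⁺ʲ·Mᵢⱼ:
C = 
  [-24, -21,   3]
  [ -6, -12,  -6]
  [ 24,  12,   6]

adj(A) = Cᵀ:
adj(A) = 
  [-24,  -6,  24]
  [-21, -12,  12]
  [  3,  -6,   6]

A⁻¹ = (1/54) · adj(A):
A⁻¹ = 
  [ -4/9,  -1/9,   4/9]
  [-7/18,  -2/9,   2/9]
  [ 1/18,  -1/9,   1/9]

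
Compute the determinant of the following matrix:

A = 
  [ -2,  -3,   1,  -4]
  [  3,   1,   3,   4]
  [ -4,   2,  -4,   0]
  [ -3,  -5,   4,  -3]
54

Cofactor expansion along row 1: det(A) = a₁₁M₁₁ - a₁₂M₁₂ + a₁₃M₁₃ - a₁₄M₁₄

M₁₁ = det[[1, 3, 4]; [2, -4, 0]; [-5, 4, -3]]
  = (1)·((-4)(-3) - (0)(4)) - (3)·((2)(-3) - (0)(-5)) + (4)·((2)(4) - (-4)(-5))
  = (1)(12) - (3)(-6) + (4)(-12)
  = -18
M₁₂ = det[[3, 3, 4]; [-4, -4, 0]; [-3, 4, -3]]
  = (3)·((-4)(-3) - (0)(4)) - (3)·((-4)(-3) - (0)(-3)) + (4)·((-4)(4) - (-4)(-3))
  = (3)(12) - (3)(12) + (4)(-28)
  = -112
M₁₃ = det[[3, 1, 4]; [-4, 2, 0]; [-3, -5, -3]]
  = (3)·((2)(-3) - (0)(-5)) - (1)·((-4)(-3) - (0)(-3)) + (4)·((-4)(-5) - (2)(-3))
  = (3)(-6) - (1)(12) + (4)(26)
  = 74
M₁₄ = det[[3, 1, 3]; [-4, 2, -4]; [-3, -5, 4]]
  = (3)·((2)(4) - (-4)(-5)) - (1)·((-4)(4) - (-4)(-3)) + (3)·((-4)(-5) - (2)(-3))
  = (3)(-12) - (1)(-28) + (3)(26)
  = 70

det(A) = (-2)(-18) - (-3)(-112) + (1)(74) - (-4)(70) = 54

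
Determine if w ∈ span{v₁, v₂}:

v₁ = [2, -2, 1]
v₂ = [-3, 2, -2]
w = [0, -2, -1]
Yes

Form the augmented matrix and row-reduce:
[v₁|v₂|w] = 
  [  2,  -3,   0]
  [ -2,   2,  -2]
  [  1,  -2,  -1]
R2 → R2 + (1)·R1
R3 → R3 - (1/2)·R1
R3 → R3 - (1/2)·R2
REF = 
  [  2,  -3,   0]
  [  0,  -1,  -2]
  [  0,   0,   0]

No row of the form [0 0 | nonzero], so the system is consistent. Back-substitution gives c₁ = 3, c₂ = 2: w = (3)·v₁ + (2)·v₂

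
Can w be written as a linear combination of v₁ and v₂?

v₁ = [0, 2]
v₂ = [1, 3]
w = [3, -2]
Yes

Form the augmented matrix and row-reduce:
[v₁|v₂|w] = 
  [  0,   1,   3]
  [  2,   3,  -2]
Swap R1 ↔ R2
REF = 
  [  2,   3,  -2]
  [  0,   1,   3]

No row of the form [0 0 | nonzero], so the system is consistent. Back-substitution gives c₁ = -11/2, c₂ = 3: w = (-11/2)·v₁ + (3)·v₂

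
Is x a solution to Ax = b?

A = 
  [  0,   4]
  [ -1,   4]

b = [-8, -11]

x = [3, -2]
Yes

Ax = [-8, -11] = b ✓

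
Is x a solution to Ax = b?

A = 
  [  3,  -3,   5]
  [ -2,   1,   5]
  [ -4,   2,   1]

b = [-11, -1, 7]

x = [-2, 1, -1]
No

Ax = [-14, 0, 9] ≠ b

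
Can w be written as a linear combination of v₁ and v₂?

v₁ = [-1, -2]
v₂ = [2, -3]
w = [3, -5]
Yes

Form the augmented matrix and row-reduce:
[v₁|v₂|w] = 
  [ -1,   2,   3]
  [ -2,  -3,  -5]
R2 → R2 - (2)·R1
REF = 
  [ -1,   2,   3]
  [  0,  -7, -11]

No row of the form [0 0 | nonzero], so the system is consistent. Back-substitution gives c₁ = 1/7, c₂ = 11/7: w = (1/7)·v₁ + (11/7)·v₂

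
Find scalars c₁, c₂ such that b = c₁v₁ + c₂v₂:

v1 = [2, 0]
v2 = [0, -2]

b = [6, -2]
c1 = 3, c2 = 1

b = 3·v1 + 1·v2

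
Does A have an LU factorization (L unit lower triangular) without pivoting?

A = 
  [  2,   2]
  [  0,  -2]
Yes.
A[1,1] = 2 ≠ 0, so Gaussian elimination proceeds without a row swap: multiplier ℓ₂₁ = (0)/(2) = 0, and U[2,2] = -2 - (0)(2) = -2.
L = 
  [  1,   0]
  [  0,   1]
U = 
  [  2,   2]
  [  0,  -2]
Check row 2 of LU: [(0)(2), (0)(2) + (-2)] = [0, -2] = row 2 of A ✓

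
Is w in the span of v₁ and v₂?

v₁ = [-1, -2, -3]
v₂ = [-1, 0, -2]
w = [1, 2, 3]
Yes

Form the augmented matrix and row-reduce:
[v₁|v₂|w] = 
  [ -1,  -1,   1]
  [ -2,   0,   2]
  [ -3,  -2,   3]
R2 → R2 - (2)·R1
R3 → R3 - (3)·R1
R3 → R3 - (1/2)·R2
REF = 
  [ -1,  -1,   1]
  [  0,   2,   0]
  [  0,   0,   0]

No row of the form [0 0 | nonzero], so the system is consistent. Back-substitution gives c₁ = -1, c₂ = 0: w = (-1)·v₁ + (0)·v₂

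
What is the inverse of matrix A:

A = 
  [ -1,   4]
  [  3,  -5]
det(A) = (-1)(-5) - (4)(3) = -7
For a 2×2 matrix, A⁻¹ = (1/det(A)) · [[d, -b], [-c, a]]
    = (-1/7) · [[-5, -4], [-3, -1]]

A⁻¹ = 
  [5/7, 4/7]
  [3/7, 1/7]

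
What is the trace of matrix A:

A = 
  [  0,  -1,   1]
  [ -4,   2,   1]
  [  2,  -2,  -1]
1

tr(A) = 0 + 2 + -1 = 1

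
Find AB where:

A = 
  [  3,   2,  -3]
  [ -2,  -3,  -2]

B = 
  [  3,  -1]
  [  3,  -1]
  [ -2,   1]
AB = 
  [ 21,  -8]
  [-11,   3]

A is 2×3 and B is 3×2, so AB is 2×2. Each entry is (row of A)·(column of B):
AB[1,1] = (3)(3) + (2)(3) + (-3)(-2) = 21
AB[1,2] = (3)(-1) + (2)(-1) + (-3)(1) = -8
AB[2,1] = (-2)(3) + (-3)(3) + (-2)(-2) = -11
AB[2,2] = (-2)(-1) + (-3)(-1) + (-2)(1) = 3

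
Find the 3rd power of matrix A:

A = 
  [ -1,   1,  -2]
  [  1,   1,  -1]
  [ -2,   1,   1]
A² = A·A:
A²[1,1] = (-1)(-1) + (1)(1) + (-2)(-2) = 6
A²[1,2] = (-1)(1) + (1)(1) + (-2)(1) = -2
A²[1,3] = (-1)(-2) + (1)(-1) + (-2)(1) = -1
A²[2,1] = (1)(-1) + (1)(1) + (-1)(-2) = 2
A²[2,2] = (1)(1) + (1)(1) + (-1)(1) = 1
A²[2,3] = (1)(-2) + (1)(-1) + (-1)(1) = -4
A²[3,1] = (-2)(-1) + (1)(1) + (1)(-2) = 1
A²[3,2] = (-2)(1) + (1)(1) + (1)(1) = 0
A²[3,3] = (-2)(-2) + (1)(-1) + (1)(1) = 4
A² = 
  [  6,  -2,  -1]
  [  2,   1,  -4]
  [  1,   0,   4]

A^3 = A^2·A:
A^3[1,1] = (6)(-1) + (-2)(1) + (-1)(-2) = -6
A^3[1,2] = (6)(1) + (-2)(1) + (-1)(1) = 3
A^3[1,3] = (6)(-2) + (-2)(-1) + (-1)(1) = -11
A^3[2,1] = (2)(-1) + (1)(1) + (-4)(-2) = 7
A^3[2,2] = (2)(1) + (1)(1) + (-4)(1) = -1
A^3[2,3] = (2)(-2) + (1)(-1) + (-4)(1) = -9
A^3[3,1] = (1)(-1) + (0)(1) + (4)(-2) = -9
A^3[3,2] = (1)(1) + (0)(1) + (4)(1) = 5
A^3[3,3] = (1)(-2) + (0)(-1) + (4)(1) = 2
A^3 = 
  [ -6,   3, -11]
  [  7,  -1,  -9]
  [ -9,   5,   2]

Therefore
A^3 = 
  [ -6,   3, -11]
  [  7,  -1,  -9]
  [ -9,   5,   2]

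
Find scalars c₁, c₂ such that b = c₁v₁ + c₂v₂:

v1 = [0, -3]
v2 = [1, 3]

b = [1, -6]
c1 = 3, c2 = 1

b = 3·v1 + 1·v2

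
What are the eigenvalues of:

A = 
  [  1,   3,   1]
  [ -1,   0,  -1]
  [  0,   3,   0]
λ = 0, (1 + i√23)/2, (1 - i√23)/2  (≈ 0, 0.5 + 2.398i, 0.5 - 2.398i)

Characteristic polynomial: det(λI - A) = λ³ - λ² + 6λ
The constant term is 0, so λ = 0 is a root: p(λ) = λ(λ² - λ + 6)
λ² - λ + 6 = 0  ⇒  λ = (1 ± √((-1)² - 4·(6)))/2 = (1 ± √(-23))/2
  = (1 + i√23)/2,  (1 - i√23)/2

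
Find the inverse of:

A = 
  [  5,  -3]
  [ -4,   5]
det(A) = (5)(5) - (-3)(-4) = 13
For a 2×2 matrix, A⁻¹ = (1/det(A)) · [[d, -b], [-c, a]]
    = (1/13) · [[5, 3], [4, 5]]

A⁻¹ = 
  [5/13, 3/13]
  [4/13, 5/13]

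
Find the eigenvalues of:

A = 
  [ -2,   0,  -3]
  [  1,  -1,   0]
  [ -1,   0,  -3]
Characteristic polynomial: det(λI - A) = λ³ + 6λ² + 8λ + 3
Testing integer divisors of the constant term: p(-1) = 0, so (λ + 1) is a factor:
p(λ) = (λ + 1)(λ² + 5λ + 3)
λ² + 5λ + 3 = 0  ⇒  λ = (-5 ± √((5)² - 4·(3)))/2 = (-5 ± √(13))/2
  = (-5 + √13)/2,  (-5 - √13)/2

λ = -1, (-5 + √13)/2, (-5 - √13)/2  (≈ -1, -0.6972, -4.303)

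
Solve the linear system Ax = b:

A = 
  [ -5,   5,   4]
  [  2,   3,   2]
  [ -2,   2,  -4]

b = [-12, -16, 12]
Row reduce the augmented matrix [A|b]:
R2 → R2 + (2/5)·R1
R3 → R3 - (2/5)·R1
REF = 
  [    -5,      5,      4,    -12]
  [     0,      5,   18/5, -104/5]
  [     0,      0,  -28/5,   84/5]

Back-substitution:
x₃ = (84/5) / (-28/5) = -3
x₂ = (-104/5 - (18/5)(-3)) / 5 = -2
x₁ = (-12 - (5)(-2) - (4)(-3)) / (-5) = -2

x = [-2, -2, -3]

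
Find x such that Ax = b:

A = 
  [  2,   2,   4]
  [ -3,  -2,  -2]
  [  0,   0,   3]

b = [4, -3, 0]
x = [-1, 3, 0]

Row reduce the augmented matrix [A|b]:
R2 → R2 + (3/2)·R1
REF = 
  [  2,   2,   4,   4]
  [  0,   1,   4,   3]
  [  0,   0,   3,   0]

Back-substitution:
x₃ = 0 / 3 = 0
x₂ = (3 - (4)(0)) / 1 = 3
x₁ = (4 - (2)(3) - (4)(0)) / 2 = -1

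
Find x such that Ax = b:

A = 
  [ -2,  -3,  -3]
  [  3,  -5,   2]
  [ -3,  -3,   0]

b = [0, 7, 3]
x = [0, -1, 1]

Row reduce the augmented matrix [A|b]:
R2 → R2 + (3/2)·R1
R3 → R3 - (3/2)·R1
R3 → R3 + (3/19)·R2
REF = 
  [   -2,    -3,    -3,     0]
  [    0, -19/2,  -5/2,     7]
  [    0,     0, 78/19, 78/19]

Back-substitution:
x₃ = (78/19) / (78/19) = 1
x₂ = (7 - (-5/2)(1)) / (-19/2) = -1
x₁ = (0 - (-3)(-1) - (-3)(1)) / (-2) = 0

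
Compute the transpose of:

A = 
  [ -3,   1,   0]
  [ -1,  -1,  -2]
Aᵀ = 
  [ -3,  -1]
  [  1,  -1]
  [  0,  -2]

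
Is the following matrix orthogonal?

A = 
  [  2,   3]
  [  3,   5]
No

AᵀA = 
  [ 13,  21]
  [ 21,  34]
≠ I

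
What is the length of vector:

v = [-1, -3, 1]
3.317

||v||₂ = √((-1)² + (-3)² + (1)²) = √11 = 3.317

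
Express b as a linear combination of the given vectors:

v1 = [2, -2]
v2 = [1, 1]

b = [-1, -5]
c1 = 1, c2 = -3

b = 1·v1 + -3·v2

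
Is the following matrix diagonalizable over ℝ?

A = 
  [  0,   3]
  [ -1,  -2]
No

tr(A) = -2, det(A) = 3
Characteristic polynomial: λ² - tr(A)λ + det(A) = λ² + 2λ + 3
λ² + 2λ + 3 = 0  ⇒  λ = (-2 ± √((2)² - 4·(3)))/2 = (-2 ± √(-8))/2
  = -1 + i√2,  -1 - i√2
Eigenvalues: -1 + i√2, -1 - i√2  (≈ -1 + 1.414i, -1 - 1.414i)
Has complex eigenvalues (not diagonalizable over ℝ).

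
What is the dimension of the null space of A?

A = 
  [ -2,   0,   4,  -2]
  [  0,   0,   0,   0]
nullity(A) = 3

Row reduce:
(no row operations needed)
REF = 
  [ -2,   0,   4,  -2]
  [  0,   0,   0,   0]
Pivot columns: 1 → 1 pivot.
rank(A) = 1, so nullity(A) = 4 - 1 = 3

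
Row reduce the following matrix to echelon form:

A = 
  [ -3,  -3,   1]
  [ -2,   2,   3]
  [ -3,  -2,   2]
Row operations:
R2 → R2 - (2/3)·R1
R3 → R3 - (1)·R1
R3 → R3 - (1/4)·R2

Resulting echelon form:
REF = 
  [  -3,   -3,    1]
  [   0,    4,  7/3]
  [   0,    0, 5/12]

Rank = 3 (number of non-zero pivot rows).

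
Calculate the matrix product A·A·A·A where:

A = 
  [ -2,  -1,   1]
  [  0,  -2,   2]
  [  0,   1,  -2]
A^4 = 
  [ 16,  74, -100]
  [  0,  68, -96]
  [  0, -48,  68]

A² = A·A:
A²[1,1] = (-2)(-2) + (-1)(0) + (1)(0) = 4
A²[1,2] = (-2)(-1) + (-1)(-2) + (1)(1) = 5
A²[1,3] = (-2)(1) + (-1)(2) + (1)(-2) = -6
A²[2,1] = (0)(-2) + (-2)(0) + (2)(0) = 0
A²[2,2] = (0)(-1) + (-2)(-2) + (2)(1) = 6
A²[2,3] = (0)(1) + (-2)(2) + (2)(-2) = -8
A²[3,1] = (0)(-2) + (1)(0) + (-2)(0) = 0
A²[3,2] = (0)(-1) + (1)(-2) + (-2)(1) = -4
A²[3,3] = (0)(1) + (1)(2) + (-2)(-2) = 6
A² = 
  [  4,   5,  -6]
  [  0,   6,  -8]
  [  0,  -4,   6]

A^3 = A^2·A:
A^3[1,1] = (4)(-2) + (5)(0) + (-6)(0) = -8
A^3[1,2] = (4)(-1) + (5)(-2) + (-6)(1) = -20
A^3[1,3] = (4)(1) + (5)(2) + (-6)(-2) = 26
A^3[2,1] = (0)(-2) + (6)(0) + (-8)(0) = 0
A^3[2,2] = (0)(-1) + (6)(-2) + (-8)(1) = -20
A^3[2,3] = (0)(1) + (6)(2) + (-8)(-2) = 28
A^3[3,1] = (0)(-2) + (-4)(0) + (6)(0) = 0
A^3[3,2] = (0)(-1) + (-4)(-2) + (6)(1) = 14
A^3[3,3] = (0)(1) + (-4)(2) + (6)(-2) = -20
A^3 = 
  [ -8, -20,  26]
  [  0, -20,  28]
  [  0,  14, -20]

A^4 = A^3·A:
A^4[1,1] = (-8)(-2) + (-20)(0) + (26)(0) = 16
A^4[1,2] = (-8)(-1) + (-20)(-2) + (26)(1) = 74
A^4[1,3] = (-8)(1) + (-20)(2) + (26)(-2) = -100
A^4[2,1] = (0)(-2) + (-20)(0) + (28)(0) = 0
A^4[2,2] = (0)(-1) + (-20)(-2) + (28)(1) = 68
A^4[2,3] = (0)(1) + (-20)(2) + (28)(-2) = -96
A^4[3,1] = (0)(-2) + (14)(0) + (-20)(0) = 0
A^4[3,2] = (0)(-1) + (14)(-2) + (-20)(1) = -48
A^4[3,3] = (0)(1) + (14)(2) + (-20)(-2) = 68
A^4 = 
  [ 16,  74, -100]
  [  0,  68, -96]
  [  0, -48,  68]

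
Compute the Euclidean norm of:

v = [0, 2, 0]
2

||v||₂ = √((0)² + (2)² + (0)²) = √4 = 2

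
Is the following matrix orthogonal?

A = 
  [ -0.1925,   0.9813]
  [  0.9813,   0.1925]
Yes

AᵀA = 
  [  1,   0]
  [  0,   1]
≈ I (equal to I up to the 4-dp rounding of the entries)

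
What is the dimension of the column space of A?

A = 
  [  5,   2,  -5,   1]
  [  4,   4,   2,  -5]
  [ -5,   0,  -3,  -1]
Row reduce:
R2 → R2 - (4/5)·R1
R3 → R3 + (1)·R1
R3 → R3 - (5/6)·R2
REF = 
  [    5,     2,    -5,     1]
  [    0,  12/5,     6, -29/5]
  [    0,     0,   -13,  29/6]
Pivot columns: 1, 2, 3 → 3 pivots.
dim(Col(A)) = number of pivot columns = 3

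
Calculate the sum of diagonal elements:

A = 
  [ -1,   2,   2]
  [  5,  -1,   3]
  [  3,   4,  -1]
-3

tr(A) = -1 + -1 + -1 = -3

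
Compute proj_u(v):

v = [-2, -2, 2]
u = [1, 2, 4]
proj_u(v) = [2/21, 4/21, 8/21]

v·u = (-2)(1) + (-2)(2) + (2)(4) = 2
u·u = (1)² + (2)² + (4)² = 21
proj_u(v) = (v·u / u·u) × u = (2/21) × u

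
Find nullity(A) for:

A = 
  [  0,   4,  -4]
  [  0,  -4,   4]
nullity(A) = 2

Row reduce:
R2 → R2 + (1)·R1
REF = 
  [  0,   4,  -4]
  [  0,   0,   0]
Pivot columns: 2 → 1 pivot.
rank(A) = 1, so nullity(A) = 3 - 1 = 2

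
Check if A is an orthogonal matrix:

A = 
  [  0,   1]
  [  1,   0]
Yes

AᵀA = 
  [  1,   0]
  [  0,   1]
= I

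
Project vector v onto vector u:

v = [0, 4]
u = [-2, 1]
proj_u(v) = [-8/5, 4/5]

v·u = (0)(-2) + (4)(1) = 4
u·u = (-2)² + (1)² = 5
proj_u(v) = (v·u / u·u) × u = (4/5) × u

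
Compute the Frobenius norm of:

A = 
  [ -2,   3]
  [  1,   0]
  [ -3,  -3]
||A||_F = 5.657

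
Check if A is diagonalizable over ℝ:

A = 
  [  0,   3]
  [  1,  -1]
Yes

tr(A) = -1, det(A) = -3
Characteristic polynomial: λ² - tr(A)λ + det(A) = λ² + λ - 3
λ² + λ - 3 = 0  ⇒  λ = (-1 ± √((1)² - 4·(-3)))/2 = (-1 ± √(13))/2
  = (-1 + √13)/2,  (-1 - √13)/2
Eigenvalues: (-1 + √13)/2, (-1 - √13)/2  (≈ 1.303, -2.303)
The two irrational eigenvalues are distinct (simple), so each has alg. mult. = geom. mult. = 1.
Sum of geometric multiplicities equals n, so A has n independent eigenvectors.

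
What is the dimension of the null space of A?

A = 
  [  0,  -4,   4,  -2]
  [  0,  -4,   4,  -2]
nullity(A) = 3

Row reduce:
R2 → R2 - (1)·R1
REF = 
  [  0,  -4,   4,  -2]
  [  0,   0,   0,   0]
Pivot columns: 2 → 1 pivot.
rank(A) = 1, so nullity(A) = 4 - 1 = 3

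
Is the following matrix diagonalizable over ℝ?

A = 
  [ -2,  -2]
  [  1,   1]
Yes

tr(A) = -1, det(A) = 0
Characteristic polynomial: λ² - tr(A)λ + det(A) = λ² + λ
λ² + λ = λ(λ + 1)
Eigenvalues: 0, -1
λ=-1: alg. mult. = 1, geom. mult. = 2 - rank(A - (-1)I) = 2 - 1 = 1
λ=0: alg. mult. = 1, geom. mult. = 2 - rank(A - (0)I) = 2 - 1 = 1
Sum of geometric multiplicities equals n, so A has n independent eigenvectors.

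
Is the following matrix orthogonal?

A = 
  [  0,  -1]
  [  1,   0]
Yes

AᵀA = 
  [  1,   0]
  [  0,   1]
= I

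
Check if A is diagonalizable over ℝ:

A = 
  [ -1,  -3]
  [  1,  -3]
No

tr(A) = -4, det(A) = 6
Characteristic polynomial: λ² - tr(A)λ + det(A) = λ² + 4λ + 6
λ² + 4λ + 6 = 0  ⇒  λ = (-4 ± √((4)² - 4·(6)))/2 = (-4 ± √(-8))/2
  = -2 + i√2,  -2 - i√2
Eigenvalues: -2 + i√2, -2 - i√2  (≈ -2 + 1.414i, -2 - 1.414i)
Has complex eigenvalues (not diagonalizable over ℝ).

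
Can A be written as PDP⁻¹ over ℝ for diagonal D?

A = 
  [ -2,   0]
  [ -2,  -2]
No

tr(A) = -4, det(A) = 4
Characteristic polynomial: λ² - tr(A)λ + det(A) = λ² + 4λ + 4
λ² + 4λ + 4 = (λ + 2)²
Eigenvalues: -2, -2
λ=-2: alg. mult. = 2, geom. mult. = 2 - rank(A - (-2)I) = 2 - 1 = 1
Sum of geometric multiplicities = 1 < n = 2, so there aren't enough independent eigenvectors.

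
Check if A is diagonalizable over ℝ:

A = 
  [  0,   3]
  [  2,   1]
Yes

tr(A) = 1, det(A) = -6
Characteristic polynomial: λ² - tr(A)λ + det(A) = λ² - λ - 6
λ² - λ - 6 = (λ + 2)(λ - 3)
Eigenvalues: 3, -2
λ=-2: alg. mult. = 1, geom. mult. = 2 - rank(A - (-2)I) = 2 - 1 = 1
λ=3: alg. mult. = 1, geom. mult. = 2 - rank(A - (3)I) = 2 - 1 = 1
Sum of geometric multiplicities equals n, so A has n independent eigenvectors.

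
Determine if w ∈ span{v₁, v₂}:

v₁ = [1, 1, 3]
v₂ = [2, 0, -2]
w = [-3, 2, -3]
No

Form the augmented matrix and row-reduce:
[v₁|v₂|w] = 
  [  1,   2,  -3]
  [  1,   0,   2]
  [  3,  -2,  -3]
R2 → R2 - (1)·R1
R3 → R3 - (3)·R1
R3 → R3 - (4)·R2
REF = 
  [  1,   2,  -3]
  [  0,  -2,   5]
  [  0,   0, -14]

Row 3 reads [0 0 | -14], i.e. 0 = -14, so the system is inconsistent and w ∉ span{v₁, v₂}.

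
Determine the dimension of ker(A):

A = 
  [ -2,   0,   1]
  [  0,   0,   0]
nullity(A) = 2

Row reduce:
(no row operations needed)
REF = 
  [ -2,   0,   1]
  [  0,   0,   0]
Pivot columns: 1 → 1 pivot.
rank(A) = 1, so nullity(A) = 3 - 1 = 2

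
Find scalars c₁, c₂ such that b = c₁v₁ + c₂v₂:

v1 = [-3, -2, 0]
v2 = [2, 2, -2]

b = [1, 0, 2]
c1 = -1, c2 = -1

b = -1·v1 + -1·v2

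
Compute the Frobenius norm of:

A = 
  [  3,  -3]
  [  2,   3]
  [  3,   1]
||A||_F = 6.403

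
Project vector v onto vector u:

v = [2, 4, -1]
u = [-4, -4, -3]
proj_u(v) = [84/41, 84/41, 63/41]

v·u = (2)(-4) + (4)(-4) + (-1)(-3) = -21
u·u = (-4)² + (-4)² + (-3)² = 41
proj_u(v) = (v·u / u·u) × u = (-21/41) × u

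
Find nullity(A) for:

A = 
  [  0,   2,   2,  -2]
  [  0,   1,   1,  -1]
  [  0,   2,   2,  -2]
nullity(A) = 3

Row reduce:
R2 → R2 - (1/2)·R1
R3 → R3 - (1)·R1
REF = 
  [  0,   2,   2,  -2]
  [  0,   0,   0,   0]
  [  0,   0,   0,   0]
Pivot columns: 2 → 1 pivot.
rank(A) = 1, so nullity(A) = 4 - 1 = 3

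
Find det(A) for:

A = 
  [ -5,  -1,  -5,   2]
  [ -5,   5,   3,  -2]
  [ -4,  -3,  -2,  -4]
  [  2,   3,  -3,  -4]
2012

Cofactor expansion along row 1: det(A) = a₁₁M₁₁ - a₁₂M₁₂ + a₁₃M₁₃ - a₁₄M₁₄

M₁₁ = det[[5, 3, -2]; [-3, -2, -4]; [3, -3, -4]]
  = (5)·((-2)(-4) - (-4)(-3)) - (3)·((-3)(-4) - (-4)(3)) + (-2)·((-3)(-3) - (-2)(3))
  = (5)(-4) - (3)(24) + (-2)(15)
  = -122
M₁₂ = det[[-5, 3, -2]; [-4, -2, -4]; [2, -3, -4]]
  = (-5)·((-2)(-4) - (-4)(-3)) - (3)·((-4)(-4) - (-4)(2)) + (-2)·((-4)(-3) - (-2)(2))
  = (-5)(-4) - (3)(24) + (-2)(16)
  = -84
M₁₃ = det[[-5, 5, -2]; [-4, -3, -4]; [2, 3, -4]]
  = (-5)·((-3)(-4) - (-4)(3)) - (5)·((-4)(-4) - (-4)(2)) + (-2)·((-4)(3) - (-3)(2))
  = (-5)(24) - (5)(24) + (-2)(-6)
  = -228
M₁₄ = det[[-5, 5, 3]; [-4, -3, -2]; [2, 3, -3]]
  = (-5)·((-3)(-3) - (-2)(3)) - (5)·((-4)(-3) - (-2)(2)) + (3)·((-4)(3) - (-3)(2))
  = (-5)(15) - (5)(16) + (3)(-6)
  = -173

det(A) = (-5)(-122) - (-1)(-84) + (-5)(-228) - (2)(-173) = 2012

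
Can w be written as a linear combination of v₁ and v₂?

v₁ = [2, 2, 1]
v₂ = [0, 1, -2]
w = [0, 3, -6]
Yes

Form the augmented matrix and row-reduce:
[v₁|v₂|w] = 
  [  2,   0,   0]
  [  2,   1,   3]
  [  1,  -2,  -6]
R2 → R2 - (1)·R1
R3 → R3 - (1/2)·R1
R3 → R3 + (2)·R2
REF = 
  [  2,   0,   0]
  [  0,   1,   3]
  [  0,   0,   0]

No row of the form [0 0 | nonzero], so the system is consistent. Back-substitution gives c₁ = 0, c₂ = 3: w = (0)·v₁ + (3)·v₂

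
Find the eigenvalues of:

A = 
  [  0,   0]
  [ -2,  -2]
tr(A) = -2, det(A) = 0
Characteristic polynomial: λ² - tr(A)λ + det(A) = λ² + 2λ
λ² + 2λ = λ(λ + 2)

λ = 0, -2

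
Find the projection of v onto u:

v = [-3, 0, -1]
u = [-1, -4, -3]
proj_u(v) = [-3/13, -12/13, -9/13]

v·u = (-3)(-1) + (0)(-4) + (-1)(-3) = 6
u·u = (-1)² + (-4)² + (-3)² = 26
proj_u(v) = (v·u / u·u) × u = (6/26) × u = (3/13) × u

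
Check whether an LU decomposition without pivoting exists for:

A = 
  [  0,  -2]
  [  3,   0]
No.
A[1,1] = 0 but A[2,1] = 3 ≠ 0. Any LU with L unit lower triangular has (LU)[1,1] = U[1,1] and (LU)[2,1] = L[2,1]·U[1,1]; matching A forces U[1,1] = 0, which then forces (LU)[2,1] = 0 ≠ 3. A row swap (pivoting) is required.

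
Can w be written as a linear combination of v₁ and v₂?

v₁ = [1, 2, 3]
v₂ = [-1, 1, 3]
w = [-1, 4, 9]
Yes

Form the augmented matrix and row-reduce:
[v₁|v₂|w] = 
  [  1,  -1,  -1]
  [  2,   1,   4]
  [  3,   3,   9]
R2 → R2 - (2)·R1
R3 → R3 - (3)·R1
R3 → R3 - (2)·R2
REF = 
  [  1,  -1,  -1]
  [  0,   3,   6]
  [  0,   0,   0]

No row of the form [0 0 | nonzero], so the system is consistent. Back-substitution gives c₁ = 1, c₂ = 2: w = (1)·v₁ + (2)·v₂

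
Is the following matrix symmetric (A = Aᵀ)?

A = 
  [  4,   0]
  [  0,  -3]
Yes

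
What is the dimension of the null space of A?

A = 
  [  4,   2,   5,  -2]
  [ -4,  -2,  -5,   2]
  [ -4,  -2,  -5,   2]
nullity(A) = 3

Row reduce:
R2 → R2 + (1)·R1
R3 → R3 + (1)·R1
REF = 
  [  4,   2,   5,  -2]
  [  0,   0,   0,   0]
  [  0,   0,   0,   0]
Pivot columns: 1 → 1 pivot.
rank(A) = 1, so nullity(A) = 4 - 1 = 3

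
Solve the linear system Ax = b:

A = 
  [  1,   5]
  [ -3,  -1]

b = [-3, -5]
x = [2, -1]

Row reduce the augmented matrix [A|b]:
R2 → R2 + (3)·R1
REF = 
  [  1,   5,  -3]
  [  0,  14, -14]

Back-substitution:
x₂ = (-14) / 14 = -1
x₁ = (-3 - (5)(-1)) / 1 = 2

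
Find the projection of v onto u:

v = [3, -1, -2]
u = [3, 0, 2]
v·u = (3)(3) + (-1)(0) + (-2)(2) = 5
u·u = (3)² + (0)² + (2)² = 13
proj_u(v) = (v·u / u·u) × u = (5/13) × u

proj_u(v) = [15/13, 0, 10/13]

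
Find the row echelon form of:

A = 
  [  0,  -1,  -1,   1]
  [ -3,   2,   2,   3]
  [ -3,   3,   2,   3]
Row operations:
Swap R1 ↔ R2
R3 → R3 - (1)·R1
R3 → R3 + (1)·R2

Resulting echelon form:
REF = 
  [ -3,   2,   2,   3]
  [  0,  -1,  -1,   1]
  [  0,   0,  -1,   1]

Rank = 3 (number of non-zero pivot rows).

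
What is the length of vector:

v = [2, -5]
5.385

||v||₂ = √((2)² + (-5)²) = √29 = 5.385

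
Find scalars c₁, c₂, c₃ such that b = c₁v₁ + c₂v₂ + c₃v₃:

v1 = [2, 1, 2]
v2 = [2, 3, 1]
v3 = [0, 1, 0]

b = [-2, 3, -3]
c1 = -2, c2 = 1, c3 = 2

b = -2·v1 + 1·v2 + 2·v3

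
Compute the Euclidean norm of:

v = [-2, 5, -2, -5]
7.616

||v||₂ = √((-2)² + (5)² + (-2)² + (-5)²) = √58 = 7.616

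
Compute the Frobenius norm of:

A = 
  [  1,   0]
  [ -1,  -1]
||A||_F = 1.732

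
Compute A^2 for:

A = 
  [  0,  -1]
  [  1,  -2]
A² = A·A:
A²[1,1] = (0)(0) + (-1)(1) = -1
A²[1,2] = (0)(-1) + (-1)(-2) = 2
A²[2,1] = (1)(0) + (-2)(1) = -2
A²[2,2] = (1)(-1) + (-2)(-2) = 3
A² = 
  [ -1,   2]
  [ -2,   3]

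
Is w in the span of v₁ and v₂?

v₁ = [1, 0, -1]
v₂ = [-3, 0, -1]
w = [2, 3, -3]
No

Form the augmented matrix and row-reduce:
[v₁|v₂|w] = 
  [  1,  -3,   2]
  [  0,   0,   3]
  [ -1,  -1,  -3]
R3 → R3 + (1)·R1
Swap R2 ↔ R3
REF = 
  [  1,  -3,   2]
  [  0,  -4,  -1]
  [  0,   0,   3]

Row 3 reads [0 0 | 3], i.e. 0 = 3, so the system is inconsistent and w ∉ span{v₁, v₂}.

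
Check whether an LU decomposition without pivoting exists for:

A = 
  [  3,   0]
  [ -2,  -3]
Yes.
A[1,1] = 3 ≠ 0, so Gaussian elimination proceeds without a row swap: multiplier ℓ₂₁ = (-2)/(3) = -2/3, and U[2,2] = -3 - (-2/3)(0) = -3.
L = 
  [   1,    0]
  [-2/3,    1]
U = 
  [  3,   0]
  [  0,  -3]
Check row 2 of LU: [(-2/3)(3), (-2/3)(0) + (-3)] = [-2, -3] = row 2 of A ✓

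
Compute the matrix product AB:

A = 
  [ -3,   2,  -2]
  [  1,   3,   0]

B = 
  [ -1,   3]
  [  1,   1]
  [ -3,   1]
A is 2×3 and B is 3×2, so AB is 2×2. Each entry is (row of A)·(column of B):
AB[1,1] = (-3)(-1) + (2)(1) + (-2)(-3) = 11
AB[1,2] = (-3)(3) + (2)(1) + (-2)(1) = -9
AB[2,1] = (1)(-1) + (3)(1) + (0)(-3) = 2
AB[2,2] = (1)(3) + (3)(1) + (0)(1) = 6

AB = 
  [ 11,  -9]
  [  2,   6]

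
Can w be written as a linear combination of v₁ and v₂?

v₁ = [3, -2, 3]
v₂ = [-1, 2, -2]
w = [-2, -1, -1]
No

Form the augmented matrix and row-reduce:
[v₁|v₂|w] = 
  [  3,  -1,  -2]
  [ -2,   2,  -1]
  [  3,  -2,  -1]
R2 → R2 + (2/3)·R1
R3 → R3 - (1)·R1
R3 → R3 + (3/4)·R2
REF = 
  [   3,   -1,   -2]
  [   0,  4/3, -7/3]
  [   0,    0, -3/4]

Row 3 reads [0 0 | -3/4], i.e. 0 = -3/4, so the system is inconsistent and w ∉ span{v₁, v₂}.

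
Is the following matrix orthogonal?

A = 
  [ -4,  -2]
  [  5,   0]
No

AᵀA = 
  [ 41,   8]
  [  8,   4]
≠ I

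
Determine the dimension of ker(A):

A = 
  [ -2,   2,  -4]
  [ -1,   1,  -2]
nullity(A) = 2

Row reduce:
R2 → R2 - (1/2)·R1
REF = 
  [ -2,   2,  -4]
  [  0,   0,   0]
Pivot columns: 1 → 1 pivot.
rank(A) = 1, so nullity(A) = 3 - 1 = 2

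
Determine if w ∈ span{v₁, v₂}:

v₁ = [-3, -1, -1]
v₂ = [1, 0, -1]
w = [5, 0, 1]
No

Form the augmented matrix and row-reduce:
[v₁|v₂|w] = 
  [ -3,   1,   5]
  [ -1,   0,   0]
  [ -1,  -1,   1]
R2 → R2 - (1/3)·R1
R3 → R3 - (1/3)·R1
R3 → R3 - (4)·R2
REF = 
  [  -3,    1,    5]
  [   0, -1/3, -5/3]
  [   0,    0,    6]

Row 3 reads [0 0 | 6], i.e. 0 = 6, so the system is inconsistent and w ∉ span{v₁, v₂}.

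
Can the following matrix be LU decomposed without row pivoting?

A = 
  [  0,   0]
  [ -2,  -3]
No.
A[1,1] = 0 but A[2,1] = -2 ≠ 0. Any LU with L unit lower triangular has (LU)[1,1] = U[1,1] and (LU)[2,1] = L[2,1]·U[1,1]; matching A forces U[1,1] = 0, which then forces (LU)[2,1] = 0 ≠ -2. A row swap (pivoting) is required.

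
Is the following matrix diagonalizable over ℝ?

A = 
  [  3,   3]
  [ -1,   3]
No

tr(A) = 6, det(A) = 12
Characteristic polynomial: λ² - tr(A)λ + det(A) = λ² - 6λ + 12
λ² - 6λ + 12 = 0  ⇒  λ = (6 ± √((-6)² - 4·(12)))/2 = (6 ± √(-12))/2
  = 3 + i√3,  3 - i√3
Eigenvalues: 3 + i√3, 3 - i√3  (≈ 3 + 1.732i, 3 - 1.732i)
Has complex eigenvalues (not diagonalizable over ℝ).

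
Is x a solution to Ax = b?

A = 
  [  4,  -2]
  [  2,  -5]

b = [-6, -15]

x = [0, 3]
Yes

Ax = [-6, -15] = b ✓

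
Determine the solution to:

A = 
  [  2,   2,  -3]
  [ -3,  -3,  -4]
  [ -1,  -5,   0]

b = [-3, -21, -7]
Row reduce the augmented matrix [A|b]:
R2 → R2 + (3/2)·R1
R3 → R3 + (1/2)·R1
Swap R2 ↔ R3
REF = 
  [    2,     2,    -3,    -3]
  [    0,    -4,  -3/2, -17/2]
  [    0,     0, -17/2, -51/2]

Back-substitution:
x₃ = (-51/2) / (-17/2) = 3
x₂ = (-17/2 - (-3/2)(3)) / (-4) = 1
x₁ = (-3 - (2)(1) - (-3)(3)) / 2 = 2

x = [2, 1, 3]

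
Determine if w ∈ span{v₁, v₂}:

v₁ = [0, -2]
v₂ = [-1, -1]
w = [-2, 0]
Yes

Form the augmented matrix and row-reduce:
[v₁|v₂|w] = 
  [  0,  -1,  -2]
  [ -2,  -1,   0]
Swap R1 ↔ R2
REF = 
  [ -2,  -1,   0]
  [  0,  -1,  -2]

No row of the form [0 0 | nonzero], so the system is consistent. Back-substitution gives c₁ = -1, c₂ = 2: w = (-1)·v₁ + (2)·v₂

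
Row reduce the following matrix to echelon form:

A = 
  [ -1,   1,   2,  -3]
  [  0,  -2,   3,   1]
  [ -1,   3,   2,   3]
Row operations:
R3 → R3 - (1)·R1
R3 → R3 + (1)·R2

Resulting echelon form:
REF = 
  [ -1,   1,   2,  -3]
  [  0,  -2,   3,   1]
  [  0,   0,   3,   7]

Rank = 3 (number of non-zero pivot rows).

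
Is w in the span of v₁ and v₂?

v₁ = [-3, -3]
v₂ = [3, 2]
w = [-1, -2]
Yes

Form the augmented matrix and row-reduce:
[v₁|v₂|w] = 
  [ -3,   3,  -1]
  [ -3,   2,  -2]
R2 → R2 - (1)·R1
REF = 
  [ -3,   3,  -1]
  [  0,  -1,  -1]

No row of the form [0 0 | nonzero], so the system is consistent. Back-substitution gives c₁ = 4/3, c₂ = 1: w = (4/3)·v₁ + (1)·v₂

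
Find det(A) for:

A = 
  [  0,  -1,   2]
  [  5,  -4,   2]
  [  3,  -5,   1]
-27

Cofactor expansion along row 1:
det(A) = (0)·((-4)(1) - (2)(-5)) - (-1)·((5)(1) - (2)(3)) + (2)·((5)(-5) - (-4)(3))
  = (0)(6) - (-1)(-1) + (2)(-13)
  = -27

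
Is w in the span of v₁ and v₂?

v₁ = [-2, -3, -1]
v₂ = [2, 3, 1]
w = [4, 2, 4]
No

Form the augmented matrix and row-reduce:
[v₁|v₂|w] = 
  [ -2,   2,   4]
  [ -3,   3,   2]
  [ -1,   1,   4]
R2 → R2 - (3/2)·R1
R3 → R3 - (1/2)·R1
R3 → R3 + (1/2)·R2
REF = 
  [ -2,   2,   4]
  [  0,   0,  -4]
  [  0,   0,   0]

Row 2 reads [0 0 | -4], i.e. 0 = -4, so the system is inconsistent and w ∉ span{v₁, v₂}.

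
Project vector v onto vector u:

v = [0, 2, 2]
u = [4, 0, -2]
proj_u(v) = [-4/5, 0, 2/5]

v·u = (0)(4) + (2)(0) + (2)(-2) = -4
u·u = (4)² + (0)² + (-2)² = 20
proj_u(v) = (v·u / u·u) × u = (-4/20) × u = (-1/5) × u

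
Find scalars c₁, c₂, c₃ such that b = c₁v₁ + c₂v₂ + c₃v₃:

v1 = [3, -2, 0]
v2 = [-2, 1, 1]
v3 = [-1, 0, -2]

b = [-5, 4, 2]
c1 = -2, c2 = 0, c3 = -1

b = -2·v1 + 0·v2 + -1·v3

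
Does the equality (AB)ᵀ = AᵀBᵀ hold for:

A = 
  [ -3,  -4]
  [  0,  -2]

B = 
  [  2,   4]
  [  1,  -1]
No

(AB)ᵀ = 
  [-10,  -2]
  [ -8,   2]

AᵀBᵀ = 
  [ -6,  -3]
  [-16,  -2]

The two matrices differ, so (AB)ᵀ ≠ AᵀBᵀ in general. The correct identity is (AB)ᵀ = BᵀAᵀ.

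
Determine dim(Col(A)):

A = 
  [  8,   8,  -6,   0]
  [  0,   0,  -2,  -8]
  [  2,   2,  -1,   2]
dim(Col(A)) = 2

Row reduce:
R3 → R3 - (1/4)·R1
R3 → R3 + (1/4)·R2
REF = 
  [  8,   8,  -6,   0]
  [  0,   0,  -2,  -8]
  [  0,   0,   0,   0]
Pivot columns: 1, 3 → 2 pivots.
dim(Col(A)) = number of pivot columns = 2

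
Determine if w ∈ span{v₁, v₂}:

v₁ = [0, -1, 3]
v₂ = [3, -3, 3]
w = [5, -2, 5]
No

Form the augmented matrix and row-reduce:
[v₁|v₂|w] = 
  [  0,   3,   5]
  [ -1,  -3,  -2]
  [  3,   3,   5]
Swap R1 ↔ R2
R3 → R3 + (3)·R1
R3 → R3 + (2)·R2
REF = 
  [ -1,  -3,  -2]
  [  0,   3,   5]
  [  0,   0,   9]

Row 3 reads [0 0 | 9], i.e. 0 = 9, so the system is inconsistent and w ∉ span{v₁, v₂}.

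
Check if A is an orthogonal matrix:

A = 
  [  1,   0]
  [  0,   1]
Yes

AᵀA = 
  [  1,   0]
  [  0,   1]
= I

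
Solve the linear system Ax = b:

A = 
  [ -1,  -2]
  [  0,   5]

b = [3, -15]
x = [3, -3]

Row reduce the augmented matrix [A|b]:
(already in echelon form)
REF = 
  [ -1,  -2,   3]
  [  0,   5, -15]

Back-substitution:
x₂ = (-15) / 5 = -3
x₁ = (3 - (-2)(-3)) / (-1) = 3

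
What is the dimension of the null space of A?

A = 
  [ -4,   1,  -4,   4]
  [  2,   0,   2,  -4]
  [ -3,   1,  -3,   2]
nullity(A) = 2

Row reduce:
R2 → R2 + (1/2)·R1
R3 → R3 - (3/4)·R1
R3 → R3 - (1/2)·R2
REF = 
  [ -4,   1,  -4,   4]
  [  0, 1/2,   0,  -2]
  [  0,   0,   0,   0]
Pivot columns: 1, 2 → 2 pivots.
rank(A) = 2, so nullity(A) = 4 - 2 = 2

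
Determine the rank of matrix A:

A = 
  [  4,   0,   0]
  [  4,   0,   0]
rank(A) = 1

Row reduce:
R2 → R2 - (1)·R1
REF = 
  [  4,   0,   0]
  [  0,   0,   0]
Pivot columns: 1 → 1 pivot.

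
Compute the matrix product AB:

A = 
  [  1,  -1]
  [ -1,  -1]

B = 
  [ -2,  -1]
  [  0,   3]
A is 2×2 and B is 2×2, so AB is 2×2. Each entry is (row of A)·(column of B):
AB[1,1] = (1)(-2) + (-1)(0) = -2
AB[1,2] = (1)(-1) + (-1)(3) = -4
AB[2,1] = (-1)(-2) + (-1)(0) = 2
AB[2,2] = (-1)(-1) + (-1)(3) = -2

AB = 
  [ -2,  -4]
  [  2,  -2]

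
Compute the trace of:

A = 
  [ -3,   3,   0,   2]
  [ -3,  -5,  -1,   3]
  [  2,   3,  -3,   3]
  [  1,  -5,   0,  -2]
-13

tr(A) = -3 + -5 + -3 + -2 = -13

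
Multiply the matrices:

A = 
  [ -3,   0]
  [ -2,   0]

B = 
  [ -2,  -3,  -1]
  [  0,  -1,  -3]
AB = 
  [  6,   9,   3]
  [  4,   6,   2]

A is 2×2 and B is 2×3, so AB is 2×3. Each entry is (row of A)·(column of B):
AB[1,1] = (-3)(-2) + (0)(0) = 6
AB[1,2] = (-3)(-3) + (0)(-1) = 9
AB[1,3] = (-3)(-1) + (0)(-3) = 3
AB[2,1] = (-2)(-2) + (0)(0) = 4
AB[2,2] = (-2)(-3) + (0)(-1) = 6
AB[2,3] = (-2)(-1) + (0)(-3) = 2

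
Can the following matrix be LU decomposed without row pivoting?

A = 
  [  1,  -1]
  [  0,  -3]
Yes.
A[1,1] = 1 ≠ 0, so Gaussian elimination proceeds without a row swap: multiplier ℓ₂₁ = (0)/(1) = 0, and U[2,2] = -3 - (0)(-1) = -3.
L = 
  [  1,   0]
  [  0,   1]
U = 
  [  1,  -1]
  [  0,  -3]
Check row 2 of LU: [(0)(1), (0)(-1) + (-3)] = [0, -3] = row 2 of A ✓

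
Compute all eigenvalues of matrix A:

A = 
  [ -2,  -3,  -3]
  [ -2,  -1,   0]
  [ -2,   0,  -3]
λ = -2, -2 + √13, -2 - √13  (≈ -2, 1.606, -5.606)

Characteristic polynomial: det(λI - A) = λ³ + 6λ² - λ - 18
Testing integer divisors of the constant term: p(-2) = 0, so (λ + 2) is a factor:
p(λ) = (λ + 2)(λ² + 4λ - 9)
λ² + 4λ - 9 = 0  ⇒  λ = (-4 ± √((4)² - 4·(-9)))/2 = (-4 ± √(52))/2
  = -2 + √13,  -2 - √13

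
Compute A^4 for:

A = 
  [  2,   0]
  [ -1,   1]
A² = A·A:
A²[1,1] = (2)(2) + (0)(-1) = 4
A²[1,2] = (2)(0) + (0)(1) = 0
A²[2,1] = (-1)(2) + (1)(-1) = -3
A²[2,2] = (-1)(0) + (1)(1) = 1
A² = 
  [  4,   0]
  [ -3,   1]

A^3 = A^2·A:
A^3[1,1] = (4)(2) + (0)(-1) = 8
A^3[1,2] = (4)(0) + (0)(1) = 0
A^3[2,1] = (-3)(2) + (1)(-1) = -7
A^3[2,2] = (-3)(0) + (1)(1) = 1
A^3 = 
  [  8,   0]
  [ -7,   1]

A^4 = A^3·A:
A^4[1,1] = (8)(2) + (0)(-1) = 16
A^4[1,2] = (8)(0) + (0)(1) = 0
A^4[2,1] = (-7)(2) + (1)(-1) = -15
A^4[2,2] = (-7)(0) + (1)(1) = 1
A^4 = 
  [ 16,   0]
  [-15,   1]

Therefore
A^4 = 
  [ 16,   0]
  [-15,   1]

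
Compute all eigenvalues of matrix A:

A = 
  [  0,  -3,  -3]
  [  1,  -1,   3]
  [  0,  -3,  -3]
λ = 0, -2 + i√11, -2 - i√11  (≈ 0, -2 + 3.317i, -2 - 3.317i)

Characteristic polynomial: det(λI - A) = λ³ + 4λ² + 15λ
The constant term is 0, so λ = 0 is a root: p(λ) = λ(λ² + 4λ + 15)
λ² + 4λ + 15 = 0  ⇒  λ = (-4 ± √((4)² - 4·(15)))/2 = (-4 ± √(-44))/2
  = -2 + i√11,  -2 - i√11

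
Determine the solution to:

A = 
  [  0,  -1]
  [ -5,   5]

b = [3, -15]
x = [0, -3]

Row reduce the augmented matrix [A|b]:
Swap R1 ↔ R2
REF = 
  [ -5,   5, -15]
  [  0,  -1,   3]

Back-substitution:
x₂ = 3 / (-1) = -3
x₁ = (-15 - (5)(-3)) / (-5) = 0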